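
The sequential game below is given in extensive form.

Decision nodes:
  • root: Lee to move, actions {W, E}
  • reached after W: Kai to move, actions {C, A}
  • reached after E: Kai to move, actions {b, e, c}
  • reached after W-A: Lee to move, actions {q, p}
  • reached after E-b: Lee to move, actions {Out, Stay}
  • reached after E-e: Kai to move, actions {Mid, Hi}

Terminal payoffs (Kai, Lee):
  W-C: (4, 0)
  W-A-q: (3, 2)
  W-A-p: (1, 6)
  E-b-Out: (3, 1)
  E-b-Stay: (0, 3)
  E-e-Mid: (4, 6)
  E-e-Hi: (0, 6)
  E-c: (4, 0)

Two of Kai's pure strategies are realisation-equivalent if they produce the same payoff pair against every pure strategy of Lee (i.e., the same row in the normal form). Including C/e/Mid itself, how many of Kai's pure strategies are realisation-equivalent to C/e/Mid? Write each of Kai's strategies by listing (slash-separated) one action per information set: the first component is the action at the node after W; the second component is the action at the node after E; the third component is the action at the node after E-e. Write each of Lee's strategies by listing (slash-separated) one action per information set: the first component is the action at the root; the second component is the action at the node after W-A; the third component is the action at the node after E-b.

1

Row for C/e/Mid (columns W/q/Out, W/q/Stay, W/p/Out, W/p/Stay, E/q/Out, E/q/Stay, E/p/Out, E/p/Stay): (4,0) (4,0) (4,0) (4,0) (4,6) (4,6) (4,6) (4,6).
Every one of Kai's information sets is on the play path for some reply by Lee when Kai follows C/e/Mid.
Changing the action at any of them therefore changes at least one column, so only C/e/Mid itself gives this row.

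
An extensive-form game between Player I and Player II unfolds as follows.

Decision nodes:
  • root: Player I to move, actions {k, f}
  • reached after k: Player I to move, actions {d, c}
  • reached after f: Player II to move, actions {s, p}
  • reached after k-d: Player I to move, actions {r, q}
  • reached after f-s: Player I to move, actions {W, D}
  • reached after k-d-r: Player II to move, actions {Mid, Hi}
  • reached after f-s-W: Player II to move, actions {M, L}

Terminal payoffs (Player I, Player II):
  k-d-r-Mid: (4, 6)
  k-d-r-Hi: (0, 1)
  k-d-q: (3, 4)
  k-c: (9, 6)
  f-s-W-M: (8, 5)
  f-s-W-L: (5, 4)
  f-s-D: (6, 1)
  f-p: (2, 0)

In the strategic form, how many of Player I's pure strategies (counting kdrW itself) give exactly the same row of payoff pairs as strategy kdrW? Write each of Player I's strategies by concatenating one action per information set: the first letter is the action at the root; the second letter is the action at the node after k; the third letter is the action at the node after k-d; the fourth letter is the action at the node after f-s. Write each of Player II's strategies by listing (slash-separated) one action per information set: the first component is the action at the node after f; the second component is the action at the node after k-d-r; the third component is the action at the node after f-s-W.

Row for kdrW (columns s/Mid/M, s/Mid/L, s/Hi/M, s/Hi/L, p/Mid/M, p/Mid/L, p/Hi/M, p/Hi/L): (4,6) (4,6) (0,1) (0,1) (4,6) (4,6) (0,1) (0,1).
Under kdrW, Player I's choice at the node after f-s can never be reached regardless of what Player II does, so varying those choices leaves every outcome unchanged.
Holding the reachable choices fixed and varying the unreachable one freely already gives 2 equivalent strategies.
No other strategy reproduces this row, so those 2 are the full class: kdrW, kdrD.

2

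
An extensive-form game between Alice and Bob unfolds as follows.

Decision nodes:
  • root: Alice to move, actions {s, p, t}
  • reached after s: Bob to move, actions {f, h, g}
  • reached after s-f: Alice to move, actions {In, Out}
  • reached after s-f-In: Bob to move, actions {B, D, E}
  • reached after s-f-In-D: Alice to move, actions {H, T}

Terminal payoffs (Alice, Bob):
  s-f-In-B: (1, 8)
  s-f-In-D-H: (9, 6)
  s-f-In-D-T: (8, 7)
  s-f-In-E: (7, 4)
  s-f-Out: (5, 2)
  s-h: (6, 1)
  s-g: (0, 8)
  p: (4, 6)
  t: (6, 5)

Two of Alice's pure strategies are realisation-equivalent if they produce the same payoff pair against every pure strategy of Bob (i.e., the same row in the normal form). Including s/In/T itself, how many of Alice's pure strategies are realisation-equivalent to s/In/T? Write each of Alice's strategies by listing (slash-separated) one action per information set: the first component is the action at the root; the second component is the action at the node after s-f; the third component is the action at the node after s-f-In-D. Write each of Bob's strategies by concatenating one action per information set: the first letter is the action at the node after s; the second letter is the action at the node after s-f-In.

Row for s/In/T (columns fB, fD, fE, hB, hD, hE, gB, gD, gE): (1,8) (8,7) (7,4) (6,1) (6,1) (6,1) (0,8) (0,8) (0,8).
Every one of Alice's information sets is on the play path for some reply by Bob when Alice follows s/In/T.
Changing the action at any of them therefore changes at least one column, so only s/In/T itself gives this row.

1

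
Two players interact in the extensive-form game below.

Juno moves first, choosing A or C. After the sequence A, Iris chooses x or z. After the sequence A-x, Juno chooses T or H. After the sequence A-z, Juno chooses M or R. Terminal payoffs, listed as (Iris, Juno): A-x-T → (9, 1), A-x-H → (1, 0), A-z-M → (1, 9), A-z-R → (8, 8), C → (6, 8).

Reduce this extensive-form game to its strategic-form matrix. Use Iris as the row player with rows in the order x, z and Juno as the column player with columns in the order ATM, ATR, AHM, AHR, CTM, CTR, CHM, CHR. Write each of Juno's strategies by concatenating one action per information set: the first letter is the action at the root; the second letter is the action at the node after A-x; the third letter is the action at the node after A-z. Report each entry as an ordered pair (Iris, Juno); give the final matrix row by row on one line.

x: (9,1) (9,1) (1,0) (1,0) (6,8) (6,8) (6,8) (6,8) | z: (1,9) (8,8) (1,9) (8,8) (6,8) (6,8) (6,8) (6,8)

Row x: ATM→(9,1), ATR→(9,1), AHM→(1,0), AHR→(1,0), CTM→(6,8), CTR→(6,8), CHM→(6,8), CHR→(6,8)
Row z: ATM→(1,9), ATR→(8,8), AHM→(1,9), AHR→(8,8), CTM→(6,8), CTR→(6,8), CHM→(6,8), CHR→(6,8)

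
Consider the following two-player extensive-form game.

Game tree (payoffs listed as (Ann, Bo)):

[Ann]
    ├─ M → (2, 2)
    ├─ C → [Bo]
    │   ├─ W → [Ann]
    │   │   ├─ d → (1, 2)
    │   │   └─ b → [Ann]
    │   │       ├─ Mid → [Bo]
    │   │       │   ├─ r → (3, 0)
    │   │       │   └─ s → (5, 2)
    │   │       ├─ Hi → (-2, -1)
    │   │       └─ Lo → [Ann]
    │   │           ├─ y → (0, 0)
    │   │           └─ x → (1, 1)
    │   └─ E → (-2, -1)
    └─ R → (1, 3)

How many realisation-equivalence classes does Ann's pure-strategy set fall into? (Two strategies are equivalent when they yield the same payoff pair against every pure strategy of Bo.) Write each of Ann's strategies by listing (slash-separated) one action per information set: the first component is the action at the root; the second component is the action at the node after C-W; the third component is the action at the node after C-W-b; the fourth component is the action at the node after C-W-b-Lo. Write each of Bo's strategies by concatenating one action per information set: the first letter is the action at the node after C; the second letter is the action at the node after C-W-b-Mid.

7

Ann has 36 pure strategies: M/d/Mid/y, M/d/Mid/x, M/d/Hi/y, M/d/Hi/x, M/d/Lo/y, M/d/Lo/x, M/b/Mid/y, M/b/Mid/x, M/b/Hi/y, M/b/Hi/x, M/b/Lo/y, M/b/Lo/x, C/d/Mid/y, C/d/Mid/x, C/d/Hi/y, C/d/Hi/x, C/d/Lo/y, C/d/Lo/x, C/b/Mid/y, C/b/Mid/x, C/b/Hi/y, C/b/Hi/x, C/b/Lo/y, C/b/Lo/x, R/d/Mid/y, R/d/Mid/x, R/d/Hi/y, R/d/Hi/x, R/d/Lo/y, R/d/Lo/x, R/b/Mid/y, R/b/Mid/x, R/b/Hi/y, R/b/Hi/x, R/b/Lo/y, R/b/Lo/x. Columns: Wr, Ws, Er, Es.
{M/d/Mid/y, M/d/Mid/x, M/d/Hi/y, M/d/Hi/x, M/d/Lo/y, M/d/Lo/x, M/b/Mid/y, M/b/Mid/x, M/b/Hi/y, M/b/Hi/x, M/b/Lo/y, M/b/Lo/x} → row (2,2) (2,2) (2,2) (2,2)
{C/d/Mid/y, C/d/Mid/x, C/d/Hi/y, C/d/Hi/x, C/d/Lo/y, C/d/Lo/x} → row (1,2) (1,2) (-2,-1) (-2,-1)
{C/b/Mid/y, C/b/Mid/x} → row (3,0) (5,2) (-2,-1) (-2,-1)
{C/b/Hi/y, C/b/Hi/x} → row (-2,-1) (-2,-1) (-2,-1) (-2,-1)
{C/b/Lo/y} → row (0,0) (0,0) (-2,-1) (-2,-1)
{C/b/Lo/x} → row (1,1) (1,1) (-2,-1) (-2,-1)
{R/d/Mid/y, R/d/Mid/x, R/d/Hi/y, R/d/Hi/x, R/d/Lo/y, R/d/Lo/x, R/b/Mid/y, R/b/Mid/x, R/b/Hi/y, R/b/Hi/x, R/b/Lo/y, R/b/Lo/x} → row (1,3) (1,3) (1,3) (1,3)
That's 7 distinct rows out of 36 strategies.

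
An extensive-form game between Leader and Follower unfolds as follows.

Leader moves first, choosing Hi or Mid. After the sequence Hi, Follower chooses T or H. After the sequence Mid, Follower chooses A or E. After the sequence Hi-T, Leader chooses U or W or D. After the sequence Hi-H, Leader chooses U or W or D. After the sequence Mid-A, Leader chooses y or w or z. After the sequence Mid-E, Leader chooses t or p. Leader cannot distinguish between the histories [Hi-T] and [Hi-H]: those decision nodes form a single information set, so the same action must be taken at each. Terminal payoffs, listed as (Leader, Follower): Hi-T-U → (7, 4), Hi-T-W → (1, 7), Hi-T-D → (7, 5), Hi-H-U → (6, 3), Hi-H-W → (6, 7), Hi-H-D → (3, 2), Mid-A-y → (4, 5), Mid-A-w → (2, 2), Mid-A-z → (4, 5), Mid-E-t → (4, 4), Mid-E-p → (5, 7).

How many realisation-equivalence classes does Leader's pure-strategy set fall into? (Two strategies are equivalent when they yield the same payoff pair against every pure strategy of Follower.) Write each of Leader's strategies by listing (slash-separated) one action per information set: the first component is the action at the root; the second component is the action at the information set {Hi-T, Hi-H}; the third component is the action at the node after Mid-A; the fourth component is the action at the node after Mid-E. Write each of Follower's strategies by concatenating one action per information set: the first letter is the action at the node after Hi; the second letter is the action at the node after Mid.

Leader has 36 pure strategies: Hi/U/y/t, Hi/U/y/p, Hi/U/w/t, Hi/U/w/p, Hi/U/z/t, Hi/U/z/p, Hi/W/y/t, Hi/W/y/p, Hi/W/w/t, Hi/W/w/p, Hi/W/z/t, Hi/W/z/p, Hi/D/y/t, Hi/D/y/p, Hi/D/w/t, Hi/D/w/p, Hi/D/z/t, Hi/D/z/p, Mid/U/y/t, Mid/U/y/p, Mid/U/w/t, Mid/U/w/p, Mid/U/z/t, Mid/U/z/p, Mid/W/y/t, Mid/W/y/p, Mid/W/w/t, Mid/W/w/p, Mid/W/z/t, Mid/W/z/p, Mid/D/y/t, Mid/D/y/p, Mid/D/w/t, Mid/D/w/p, Mid/D/z/t, Mid/D/z/p. Columns: TA, TE, HA, HE.
{Hi/U/y/t, Hi/U/y/p, Hi/U/w/t, Hi/U/w/p, Hi/U/z/t, Hi/U/z/p} → row (7,4) (7,4) (6,3) (6,3)
{Hi/W/y/t, Hi/W/y/p, Hi/W/w/t, Hi/W/w/p, Hi/W/z/t, Hi/W/z/p} → row (1,7) (1,7) (6,7) (6,7)
{Hi/D/y/t, Hi/D/y/p, Hi/D/w/t, Hi/D/w/p, Hi/D/z/t, Hi/D/z/p} → row (7,5) (7,5) (3,2) (3,2)
{Mid/U/y/t, Mid/U/z/t, Mid/W/y/t, Mid/W/z/t, Mid/D/y/t, Mid/D/z/t} → row (4,5) (4,4) (4,5) (4,4)
{Mid/U/y/p, Mid/U/z/p, Mid/W/y/p, Mid/W/z/p, Mid/D/y/p, Mid/D/z/p} → row (4,5) (5,7) (4,5) (5,7)
{Mid/U/w/t, Mid/W/w/t, Mid/D/w/t} → row (2,2) (4,4) (2,2) (4,4)
{Mid/U/w/p, Mid/W/w/p, Mid/D/w/p} → row (2,2) (5,7) (2,2) (5,7)
That's 7 distinct rows out of 36 strategies.

7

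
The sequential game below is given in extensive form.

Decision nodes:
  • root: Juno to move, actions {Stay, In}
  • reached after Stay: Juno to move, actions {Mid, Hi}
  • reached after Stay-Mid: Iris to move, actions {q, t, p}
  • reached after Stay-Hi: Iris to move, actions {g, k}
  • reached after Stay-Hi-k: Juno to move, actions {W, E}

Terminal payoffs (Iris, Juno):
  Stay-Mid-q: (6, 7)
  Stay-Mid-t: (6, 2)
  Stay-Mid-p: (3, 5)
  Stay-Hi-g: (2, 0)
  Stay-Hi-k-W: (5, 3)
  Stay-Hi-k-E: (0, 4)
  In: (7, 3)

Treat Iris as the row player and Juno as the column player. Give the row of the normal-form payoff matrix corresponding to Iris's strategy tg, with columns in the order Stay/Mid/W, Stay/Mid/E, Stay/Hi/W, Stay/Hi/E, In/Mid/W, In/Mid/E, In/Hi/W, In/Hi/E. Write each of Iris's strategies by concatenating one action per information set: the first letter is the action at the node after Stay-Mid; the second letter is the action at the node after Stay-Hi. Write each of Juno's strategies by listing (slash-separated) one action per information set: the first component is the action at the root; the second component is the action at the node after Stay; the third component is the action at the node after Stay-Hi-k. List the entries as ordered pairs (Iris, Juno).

(6,2) (6,2) (2,0) (2,0) (7,3) (7,3) (7,3) (7,3)

vs Stay/Mid/W: Juno plays Stay → Juno plays Mid at [Stay] → Iris plays t at [Stay-Mid] → (6, 2)
vs Stay/Mid/E: Juno plays Stay → Juno plays Mid at [Stay] → Iris plays t at [Stay-Mid] → (6, 2)
vs Stay/Hi/W: Juno plays Stay → Juno plays Hi at [Stay] → Iris plays g at [Stay-Hi] → (2, 0)
vs Stay/Hi/E: Juno plays Stay → Juno plays Hi at [Stay] → Iris plays g at [Stay-Hi] → (2, 0)
vs In/Mid/W: Juno plays In → (7, 3)
vs In/Mid/E: Juno plays In → (7, 3)
vs In/Hi/W: Juno plays In → (7, 3)
vs In/Hi/E: Juno plays In → (7, 3)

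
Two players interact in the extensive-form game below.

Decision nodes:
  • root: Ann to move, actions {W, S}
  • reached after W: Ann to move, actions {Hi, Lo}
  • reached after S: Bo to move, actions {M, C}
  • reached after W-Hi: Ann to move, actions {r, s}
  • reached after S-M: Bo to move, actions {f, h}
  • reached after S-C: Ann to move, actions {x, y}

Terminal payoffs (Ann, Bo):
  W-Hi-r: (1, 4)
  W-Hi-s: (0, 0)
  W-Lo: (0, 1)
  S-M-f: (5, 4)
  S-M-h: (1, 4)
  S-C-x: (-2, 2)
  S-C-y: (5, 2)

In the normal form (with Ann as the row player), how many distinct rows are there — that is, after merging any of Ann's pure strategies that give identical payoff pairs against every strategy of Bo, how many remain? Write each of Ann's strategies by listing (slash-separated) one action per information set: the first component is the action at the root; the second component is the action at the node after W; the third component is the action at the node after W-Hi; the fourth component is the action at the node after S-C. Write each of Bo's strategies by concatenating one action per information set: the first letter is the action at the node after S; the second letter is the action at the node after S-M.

Ann has 16 pure strategies: W/Hi/r/x, W/Hi/r/y, W/Hi/s/x, W/Hi/s/y, W/Lo/r/x, W/Lo/r/y, W/Lo/s/x, W/Lo/s/y, S/Hi/r/x, S/Hi/r/y, S/Hi/s/x, S/Hi/s/y, S/Lo/r/x, S/Lo/r/y, S/Lo/s/x, S/Lo/s/y. Columns: Mf, Mh, Cf, Ch.
{W/Hi/r/x, W/Hi/r/y} → row (1,4) (1,4) (1,4) (1,4)
{W/Hi/s/x, W/Hi/s/y} → row (0,0) (0,0) (0,0) (0,0)
{W/Lo/r/x, W/Lo/r/y, W/Lo/s/x, W/Lo/s/y} → row (0,1) (0,1) (0,1) (0,1)
{S/Hi/r/x, S/Hi/s/x, S/Lo/r/x, S/Lo/s/x} → row (5,4) (1,4) (-2,2) (-2,2)
{S/Hi/r/y, S/Hi/s/y, S/Lo/r/y, S/Lo/s/y} → row (5,4) (1,4) (5,2) (5,2)
That's 5 distinct rows out of 16 strategies.

5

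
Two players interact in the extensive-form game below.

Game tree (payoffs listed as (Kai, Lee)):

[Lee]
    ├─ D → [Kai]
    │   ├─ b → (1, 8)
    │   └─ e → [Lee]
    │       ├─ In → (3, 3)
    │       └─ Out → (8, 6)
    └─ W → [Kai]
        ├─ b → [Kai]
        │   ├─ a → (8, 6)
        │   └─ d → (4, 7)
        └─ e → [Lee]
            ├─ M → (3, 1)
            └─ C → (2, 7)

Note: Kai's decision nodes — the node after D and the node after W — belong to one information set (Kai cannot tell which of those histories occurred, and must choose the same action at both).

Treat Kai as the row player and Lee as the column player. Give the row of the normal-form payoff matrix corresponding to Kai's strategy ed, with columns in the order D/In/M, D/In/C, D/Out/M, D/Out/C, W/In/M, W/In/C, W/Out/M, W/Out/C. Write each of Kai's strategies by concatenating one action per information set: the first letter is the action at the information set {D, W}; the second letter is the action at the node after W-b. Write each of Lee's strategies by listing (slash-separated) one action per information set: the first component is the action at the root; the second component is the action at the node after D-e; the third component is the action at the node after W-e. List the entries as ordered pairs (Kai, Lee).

(3,3) (3,3) (8,6) (8,6) (3,1) (2,7) (3,1) (2,7)

vs D/In/M: Lee plays D → Kai plays e at [D] → Lee plays In at [D-e] → (3, 3)
vs D/In/C: Lee plays D → Kai plays e at [D] → Lee plays In at [D-e] → (3, 3)
vs D/Out/M: Lee plays D → Kai plays e at [D] → Lee plays Out at [D-e] → (8, 6)
vs D/Out/C: Lee plays D → Kai plays e at [D] → Lee plays Out at [D-e] → (8, 6)
vs W/In/M: Lee plays W → Kai plays e at [W] → Lee plays M at [W-e] → (3, 1)
vs W/In/C: Lee plays W → Kai plays e at [W] → Lee plays C at [W-e] → (2, 7)
vs W/Out/M: Lee plays W → Kai plays e at [W] → Lee plays M at [W-e] → (3, 1)
vs W/Out/C: Lee plays W → Kai plays e at [W] → Lee plays C at [W-e] → (2, 7)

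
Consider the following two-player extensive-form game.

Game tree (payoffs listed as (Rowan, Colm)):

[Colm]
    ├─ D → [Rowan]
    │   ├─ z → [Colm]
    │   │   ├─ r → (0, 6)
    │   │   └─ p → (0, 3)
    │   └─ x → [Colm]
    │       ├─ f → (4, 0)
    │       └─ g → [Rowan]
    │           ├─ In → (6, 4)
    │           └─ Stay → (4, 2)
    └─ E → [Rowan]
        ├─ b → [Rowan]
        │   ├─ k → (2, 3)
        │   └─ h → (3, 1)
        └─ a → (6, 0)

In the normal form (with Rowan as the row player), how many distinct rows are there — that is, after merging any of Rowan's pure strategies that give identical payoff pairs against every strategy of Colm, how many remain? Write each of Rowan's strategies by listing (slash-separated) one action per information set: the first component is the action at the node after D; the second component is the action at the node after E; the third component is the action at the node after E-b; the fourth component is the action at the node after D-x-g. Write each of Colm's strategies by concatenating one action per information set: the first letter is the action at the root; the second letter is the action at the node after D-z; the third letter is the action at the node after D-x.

9

Rowan has 16 pure strategies: z/b/k/In, z/b/k/Stay, z/b/h/In, z/b/h/Stay, z/a/k/In, z/a/k/Stay, z/a/h/In, z/a/h/Stay, x/b/k/In, x/b/k/Stay, x/b/h/In, x/b/h/Stay, x/a/k/In, x/a/k/Stay, x/a/h/In, x/a/h/Stay. Columns: Drf, Drg, Dpf, Dpg, Erf, Erg, Epf, Epg.
{z/b/k/In, z/b/k/Stay} → row (0,6) (0,6) (0,3) (0,3) (2,3) (2,3) (2,3) (2,3)
{z/b/h/In, z/b/h/Stay} → row (0,6) (0,6) (0,3) (0,3) (3,1) (3,1) (3,1) (3,1)
{z/a/k/In, z/a/k/Stay, z/a/h/In, z/a/h/Stay} → row (0,6) (0,6) (0,3) (0,3) (6,0) (6,0) (6,0) (6,0)
{x/b/k/In} → row (4,0) (6,4) (4,0) (6,4) (2,3) (2,3) (2,3) (2,3)
{x/b/k/Stay} → row (4,0) (4,2) (4,0) (4,2) (2,3) (2,3) (2,3) (2,3)
{x/b/h/In} → row (4,0) (6,4) (4,0) (6,4) (3,1) (3,1) (3,1) (3,1)
{x/b/h/Stay} → row (4,0) (4,2) (4,0) (4,2) (3,1) (3,1) (3,1) (3,1)
{x/a/k/In, x/a/h/In} → row (4,0) (6,4) (4,0) (6,4) (6,0) (6,0) (6,0) (6,0)
{x/a/k/Stay, x/a/h/Stay} → row (4,0) (4,2) (4,0) (4,2) (6,0) (6,0) (6,0) (6,0)
That's 9 distinct rows out of 16 strategies.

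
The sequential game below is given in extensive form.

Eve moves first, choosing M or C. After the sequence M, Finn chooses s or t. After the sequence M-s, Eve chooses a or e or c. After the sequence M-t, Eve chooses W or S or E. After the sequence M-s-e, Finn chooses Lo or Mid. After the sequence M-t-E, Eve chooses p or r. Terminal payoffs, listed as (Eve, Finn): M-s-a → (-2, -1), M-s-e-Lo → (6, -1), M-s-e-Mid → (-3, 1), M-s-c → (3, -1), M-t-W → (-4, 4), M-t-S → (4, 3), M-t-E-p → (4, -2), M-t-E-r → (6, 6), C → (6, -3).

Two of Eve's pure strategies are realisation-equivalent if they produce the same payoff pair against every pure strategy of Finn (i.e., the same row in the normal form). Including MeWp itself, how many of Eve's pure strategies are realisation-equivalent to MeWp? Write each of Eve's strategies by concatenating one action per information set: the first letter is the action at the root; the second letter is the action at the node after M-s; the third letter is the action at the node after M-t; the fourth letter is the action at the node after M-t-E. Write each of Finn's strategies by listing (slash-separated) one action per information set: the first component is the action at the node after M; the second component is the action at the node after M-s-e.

2

Row for MeWp (columns s/Lo, s/Mid, t/Lo, t/Mid): (6,-1) (-3,1) (-4,4) (-4,4).
Under MeWp, Eve's choice at the node after M-t-E can never be reached regardless of what Finn does, so varying those choices leaves every outcome unchanged.
Holding the reachable choices fixed and varying the unreachable one freely already gives 2 equivalent strategies.
No other strategy reproduces this row, so those 2 are the full class: MeWp, MeWr.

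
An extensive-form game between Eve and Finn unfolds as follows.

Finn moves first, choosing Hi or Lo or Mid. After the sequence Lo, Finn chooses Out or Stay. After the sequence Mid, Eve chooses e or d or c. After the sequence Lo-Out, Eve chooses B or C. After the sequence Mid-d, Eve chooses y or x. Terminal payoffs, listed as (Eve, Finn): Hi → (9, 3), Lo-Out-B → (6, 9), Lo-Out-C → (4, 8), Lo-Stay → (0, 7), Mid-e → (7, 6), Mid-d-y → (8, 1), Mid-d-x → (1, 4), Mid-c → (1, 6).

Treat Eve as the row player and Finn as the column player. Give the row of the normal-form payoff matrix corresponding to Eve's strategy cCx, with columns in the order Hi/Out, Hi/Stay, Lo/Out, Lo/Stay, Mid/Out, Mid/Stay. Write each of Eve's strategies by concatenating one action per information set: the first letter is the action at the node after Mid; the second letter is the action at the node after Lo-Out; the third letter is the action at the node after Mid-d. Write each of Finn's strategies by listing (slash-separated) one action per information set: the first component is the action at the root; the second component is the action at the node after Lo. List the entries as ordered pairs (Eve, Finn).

(9,3) (9,3) (4,8) (0,7) (1,6) (1,6)

vs Hi/Out: Finn plays Hi → (9, 3)
vs Hi/Stay: Finn plays Hi → (9, 3)
vs Lo/Out: Finn plays Lo → Finn plays Out at [Lo] → Eve plays C at [Lo-Out] → (4, 8)
vs Lo/Stay: Finn plays Lo → Finn plays Stay at [Lo] → (0, 7)
vs Mid/Out: Finn plays Mid → Eve plays c at [Mid] → (1, 6)
vs Mid/Stay: Finn plays Mid → Eve plays c at [Mid] → (1, 6)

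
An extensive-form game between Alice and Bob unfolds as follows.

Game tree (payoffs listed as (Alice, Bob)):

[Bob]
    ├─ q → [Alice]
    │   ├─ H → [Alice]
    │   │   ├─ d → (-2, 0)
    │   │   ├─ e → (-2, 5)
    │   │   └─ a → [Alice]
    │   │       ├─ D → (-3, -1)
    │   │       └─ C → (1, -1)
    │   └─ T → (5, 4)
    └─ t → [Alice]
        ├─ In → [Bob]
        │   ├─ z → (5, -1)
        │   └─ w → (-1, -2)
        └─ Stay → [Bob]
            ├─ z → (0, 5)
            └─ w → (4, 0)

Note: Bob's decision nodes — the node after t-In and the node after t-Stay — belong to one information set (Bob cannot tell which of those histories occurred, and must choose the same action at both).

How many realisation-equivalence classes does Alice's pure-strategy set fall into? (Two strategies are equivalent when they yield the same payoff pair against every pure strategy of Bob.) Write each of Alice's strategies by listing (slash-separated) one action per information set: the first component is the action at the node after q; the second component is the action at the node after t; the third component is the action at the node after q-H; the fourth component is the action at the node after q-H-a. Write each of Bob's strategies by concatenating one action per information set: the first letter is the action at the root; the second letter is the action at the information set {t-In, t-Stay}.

Alice has 24 pure strategies: H/In/d/D, H/In/d/C, H/In/e/D, H/In/e/C, H/In/a/D, H/In/a/C, H/Stay/d/D, H/Stay/d/C, H/Stay/e/D, H/Stay/e/C, H/Stay/a/D, H/Stay/a/C, T/In/d/D, T/In/d/C, T/In/e/D, T/In/e/C, T/In/a/D, T/In/a/C, T/Stay/d/D, T/Stay/d/C, T/Stay/e/D, T/Stay/e/C, T/Stay/a/D, T/Stay/a/C. Columns: qz, qw, tz, tw.
{H/In/d/D, H/In/d/C} → row (-2,0) (-2,0) (5,-1) (-1,-2)
{H/In/e/D, H/In/e/C} → row (-2,5) (-2,5) (5,-1) (-1,-2)
{H/In/a/D} → row (-3,-1) (-3,-1) (5,-1) (-1,-2)
{H/In/a/C} → row (1,-1) (1,-1) (5,-1) (-1,-2)
{H/Stay/d/D, H/Stay/d/C} → row (-2,0) (-2,0) (0,5) (4,0)
{H/Stay/e/D, H/Stay/e/C} → row (-2,5) (-2,5) (0,5) (4,0)
{H/Stay/a/D} → row (-3,-1) (-3,-1) (0,5) (4,0)
{H/Stay/a/C} → row (1,-1) (1,-1) (0,5) (4,0)
{T/In/d/D, T/In/d/C, T/In/e/D, T/In/e/C, T/In/a/D, T/In/a/C} → row (5,4) (5,4) (5,-1) (-1,-2)
{T/Stay/d/D, T/Stay/d/C, T/Stay/e/D, T/Stay/e/C, T/Stay/a/D, T/Stay/a/C} → row (5,4) (5,4) (0,5) (4,0)
That's 10 distinct rows out of 24 strategies.

10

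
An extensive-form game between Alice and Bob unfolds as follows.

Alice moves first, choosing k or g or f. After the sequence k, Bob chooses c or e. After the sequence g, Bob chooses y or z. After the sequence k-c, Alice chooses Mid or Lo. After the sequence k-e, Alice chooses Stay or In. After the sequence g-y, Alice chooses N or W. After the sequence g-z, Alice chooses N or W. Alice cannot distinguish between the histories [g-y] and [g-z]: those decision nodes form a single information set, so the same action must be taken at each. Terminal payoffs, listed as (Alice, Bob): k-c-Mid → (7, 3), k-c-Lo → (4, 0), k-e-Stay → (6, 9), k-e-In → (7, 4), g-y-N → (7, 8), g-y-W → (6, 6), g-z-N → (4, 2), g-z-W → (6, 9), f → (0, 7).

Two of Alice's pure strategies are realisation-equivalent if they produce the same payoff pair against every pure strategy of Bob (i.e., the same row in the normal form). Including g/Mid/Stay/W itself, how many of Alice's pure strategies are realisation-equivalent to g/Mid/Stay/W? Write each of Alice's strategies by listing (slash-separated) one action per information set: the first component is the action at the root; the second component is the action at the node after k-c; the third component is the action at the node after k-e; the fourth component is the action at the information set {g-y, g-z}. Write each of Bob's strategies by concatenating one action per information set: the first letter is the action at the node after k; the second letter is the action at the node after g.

4

Row for g/Mid/Stay/W (columns cy, cz, ey, ez): (6,6) (6,9) (6,6) (6,9).
Under g/Mid/Stay/W, Alice's choice at the node after k-c and at the node after k-e can never be reached regardless of what Bob does, so varying those choices leaves every outcome unchanged.
Holding the reachable choices fixed and varying the unreachable ones freely already gives 2 × 2 = 4 equivalent strategies.
No other strategy reproduces this row, so those 4 are the full class: g/Mid/Stay/W, g/Mid/In/W, g/Lo/Stay/W, g/Lo/In/W.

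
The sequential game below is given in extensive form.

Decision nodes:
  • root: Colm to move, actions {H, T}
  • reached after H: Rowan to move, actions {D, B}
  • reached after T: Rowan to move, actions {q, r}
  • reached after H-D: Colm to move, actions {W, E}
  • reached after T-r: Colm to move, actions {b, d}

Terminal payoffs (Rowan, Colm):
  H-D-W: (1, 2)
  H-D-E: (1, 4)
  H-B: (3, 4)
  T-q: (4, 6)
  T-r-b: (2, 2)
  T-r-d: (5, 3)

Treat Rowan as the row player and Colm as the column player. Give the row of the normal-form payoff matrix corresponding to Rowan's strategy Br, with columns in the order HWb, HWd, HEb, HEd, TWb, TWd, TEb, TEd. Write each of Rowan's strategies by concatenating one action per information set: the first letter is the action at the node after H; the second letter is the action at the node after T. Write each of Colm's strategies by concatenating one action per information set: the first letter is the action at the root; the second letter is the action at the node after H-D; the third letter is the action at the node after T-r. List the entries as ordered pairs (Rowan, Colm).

(3,4) (3,4) (3,4) (3,4) (2,2) (5,3) (2,2) (5,3)

vs HWb: Colm plays H → Rowan plays B at [H] → (3, 4)
vs HWd: Colm plays H → Rowan plays B at [H] → (3, 4)
vs HEb: Colm plays H → Rowan plays B at [H] → (3, 4)
vs HEd: Colm plays H → Rowan plays B at [H] → (3, 4)
vs TWb: Colm plays T → Rowan plays r at [T] → Colm plays b at [T-r] → (2, 2)
vs TWd: Colm plays T → Rowan plays r at [T] → Colm plays d at [T-r] → (5, 3)
vs TEb: Colm plays T → Rowan plays r at [T] → Colm plays b at [T-r] → (2, 2)
vs TEd: Colm plays T → Rowan plays r at [T] → Colm plays d at [T-r] → (5, 3)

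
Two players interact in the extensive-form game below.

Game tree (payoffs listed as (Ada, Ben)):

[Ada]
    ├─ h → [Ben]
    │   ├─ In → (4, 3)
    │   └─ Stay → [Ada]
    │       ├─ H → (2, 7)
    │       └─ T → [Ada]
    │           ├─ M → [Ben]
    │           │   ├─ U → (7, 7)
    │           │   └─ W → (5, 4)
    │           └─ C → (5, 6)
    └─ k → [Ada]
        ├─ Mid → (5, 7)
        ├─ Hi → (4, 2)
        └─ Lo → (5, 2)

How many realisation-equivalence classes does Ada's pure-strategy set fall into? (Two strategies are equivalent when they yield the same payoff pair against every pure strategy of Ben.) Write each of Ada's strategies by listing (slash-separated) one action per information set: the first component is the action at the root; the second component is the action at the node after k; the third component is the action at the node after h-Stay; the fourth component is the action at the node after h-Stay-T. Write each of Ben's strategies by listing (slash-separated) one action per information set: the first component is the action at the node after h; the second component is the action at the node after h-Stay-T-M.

6

Ada has 24 pure strategies: h/Mid/H/M, h/Mid/H/C, h/Mid/T/M, h/Mid/T/C, h/Hi/H/M, h/Hi/H/C, h/Hi/T/M, h/Hi/T/C, h/Lo/H/M, h/Lo/H/C, h/Lo/T/M, h/Lo/T/C, k/Mid/H/M, k/Mid/H/C, k/Mid/T/M, k/Mid/T/C, k/Hi/H/M, k/Hi/H/C, k/Hi/T/M, k/Hi/T/C, k/Lo/H/M, k/Lo/H/C, k/Lo/T/M, k/Lo/T/C. Columns: In/U, In/W, Stay/U, Stay/W.
{h/Mid/H/M, h/Mid/H/C, h/Hi/H/M, h/Hi/H/C, h/Lo/H/M, h/Lo/H/C} → row (4,3) (4,3) (2,7) (2,7)
{h/Mid/T/M, h/Hi/T/M, h/Lo/T/M} → row (4,3) (4,3) (7,7) (5,4)
{h/Mid/T/C, h/Hi/T/C, h/Lo/T/C} → row (4,3) (4,3) (5,6) (5,6)
{k/Mid/H/M, k/Mid/H/C, k/Mid/T/M, k/Mid/T/C} → row (5,7) (5,7) (5,7) (5,7)
{k/Hi/H/M, k/Hi/H/C, k/Hi/T/M, k/Hi/T/C} → row (4,2) (4,2) (4,2) (4,2)
{k/Lo/H/M, k/Lo/H/C, k/Lo/T/M, k/Lo/T/C} → row (5,2) (5,2) (5,2) (5,2)
That's 6 distinct rows out of 24 strategies.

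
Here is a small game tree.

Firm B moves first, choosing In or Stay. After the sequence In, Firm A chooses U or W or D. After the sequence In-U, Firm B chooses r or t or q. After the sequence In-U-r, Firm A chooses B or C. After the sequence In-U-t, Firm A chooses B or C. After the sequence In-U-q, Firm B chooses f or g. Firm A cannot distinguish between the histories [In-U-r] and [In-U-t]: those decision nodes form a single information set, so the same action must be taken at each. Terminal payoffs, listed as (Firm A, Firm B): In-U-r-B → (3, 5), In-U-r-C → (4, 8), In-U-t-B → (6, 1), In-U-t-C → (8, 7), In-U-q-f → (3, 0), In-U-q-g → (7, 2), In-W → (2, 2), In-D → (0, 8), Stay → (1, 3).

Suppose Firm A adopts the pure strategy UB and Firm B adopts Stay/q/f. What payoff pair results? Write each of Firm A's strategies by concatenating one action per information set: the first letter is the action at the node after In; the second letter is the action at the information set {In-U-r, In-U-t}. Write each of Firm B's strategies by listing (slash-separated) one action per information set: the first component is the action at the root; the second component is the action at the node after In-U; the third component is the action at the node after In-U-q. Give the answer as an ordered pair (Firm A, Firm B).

Trace the play path from the root:
  Firm B plays Stay
→ terminal payoff (1, 3).
(Firm A's choice at the node after In is never reached on this path, so it doesn't affect the outcome.)

(1, 3)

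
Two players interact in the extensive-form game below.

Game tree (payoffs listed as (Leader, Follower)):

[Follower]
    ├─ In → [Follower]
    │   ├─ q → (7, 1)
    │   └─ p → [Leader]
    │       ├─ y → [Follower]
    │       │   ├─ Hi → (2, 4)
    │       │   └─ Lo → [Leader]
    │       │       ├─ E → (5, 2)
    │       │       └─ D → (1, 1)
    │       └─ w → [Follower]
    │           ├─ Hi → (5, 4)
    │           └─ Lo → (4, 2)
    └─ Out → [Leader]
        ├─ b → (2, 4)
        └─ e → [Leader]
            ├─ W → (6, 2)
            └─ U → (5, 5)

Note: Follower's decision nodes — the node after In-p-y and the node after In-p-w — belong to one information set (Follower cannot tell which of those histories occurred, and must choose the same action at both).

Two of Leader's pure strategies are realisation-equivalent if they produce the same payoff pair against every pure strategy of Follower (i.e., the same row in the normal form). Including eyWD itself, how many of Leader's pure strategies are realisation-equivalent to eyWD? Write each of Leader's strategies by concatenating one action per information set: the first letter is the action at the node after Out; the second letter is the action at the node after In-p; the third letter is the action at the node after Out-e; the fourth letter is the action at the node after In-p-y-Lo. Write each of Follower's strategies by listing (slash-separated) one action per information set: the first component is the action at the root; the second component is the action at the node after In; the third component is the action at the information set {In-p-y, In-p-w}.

1

Row for eyWD (columns In/q/Hi, In/q/Lo, In/p/Hi, In/p/Lo, Out/q/Hi, Out/q/Lo, Out/p/Hi, Out/p/Lo): (7,1) (7,1) (2,4) (1,1) (6,2) (6,2) (6,2) (6,2).
Every one of Leader's information sets is on the play path for some reply by Follower when Leader follows eyWD.
Changing the action at any of them therefore changes at least one column, so only eyWD itself gives this row.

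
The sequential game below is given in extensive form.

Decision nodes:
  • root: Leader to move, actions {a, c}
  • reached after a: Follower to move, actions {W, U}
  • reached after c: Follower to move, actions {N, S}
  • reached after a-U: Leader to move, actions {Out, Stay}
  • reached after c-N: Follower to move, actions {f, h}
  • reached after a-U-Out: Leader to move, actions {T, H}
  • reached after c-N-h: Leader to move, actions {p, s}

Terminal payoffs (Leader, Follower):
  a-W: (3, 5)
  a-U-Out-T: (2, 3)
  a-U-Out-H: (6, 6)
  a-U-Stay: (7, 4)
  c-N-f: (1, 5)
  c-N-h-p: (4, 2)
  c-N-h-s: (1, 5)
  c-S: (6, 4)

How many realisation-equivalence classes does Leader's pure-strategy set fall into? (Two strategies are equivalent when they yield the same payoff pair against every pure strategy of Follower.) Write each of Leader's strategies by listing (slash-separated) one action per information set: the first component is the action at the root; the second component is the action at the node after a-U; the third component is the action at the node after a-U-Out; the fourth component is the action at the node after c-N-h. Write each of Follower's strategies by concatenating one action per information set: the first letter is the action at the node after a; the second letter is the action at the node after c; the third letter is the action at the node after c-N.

Leader has 16 pure strategies: a/Out/T/p, a/Out/T/s, a/Out/H/p, a/Out/H/s, a/Stay/T/p, a/Stay/T/s, a/Stay/H/p, a/Stay/H/s, c/Out/T/p, c/Out/T/s, c/Out/H/p, c/Out/H/s, c/Stay/T/p, c/Stay/T/s, c/Stay/H/p, c/Stay/H/s. Columns: WNf, WNh, WSf, WSh, UNf, UNh, USf, USh.
{a/Out/T/p, a/Out/T/s} → row (3,5) (3,5) (3,5) (3,5) (2,3) (2,3) (2,3) (2,3)
{a/Out/H/p, a/Out/H/s} → row (3,5) (3,5) (3,5) (3,5) (6,6) (6,6) (6,6) (6,6)
{a/Stay/T/p, a/Stay/T/s, a/Stay/H/p, a/Stay/H/s} → row (3,5) (3,5) (3,5) (3,5) (7,4) (7,4) (7,4) (7,4)
{c/Out/T/p, c/Out/H/p, c/Stay/T/p, c/Stay/H/p} → row (1,5) (4,2) (6,4) (6,4) (1,5) (4,2) (6,4) (6,4)
{c/Out/T/s, c/Out/H/s, c/Stay/T/s, c/Stay/H/s} → row (1,5) (1,5) (6,4) (6,4) (1,5) (1,5) (6,4) (6,4)
That's 5 distinct rows out of 16 strategies.

5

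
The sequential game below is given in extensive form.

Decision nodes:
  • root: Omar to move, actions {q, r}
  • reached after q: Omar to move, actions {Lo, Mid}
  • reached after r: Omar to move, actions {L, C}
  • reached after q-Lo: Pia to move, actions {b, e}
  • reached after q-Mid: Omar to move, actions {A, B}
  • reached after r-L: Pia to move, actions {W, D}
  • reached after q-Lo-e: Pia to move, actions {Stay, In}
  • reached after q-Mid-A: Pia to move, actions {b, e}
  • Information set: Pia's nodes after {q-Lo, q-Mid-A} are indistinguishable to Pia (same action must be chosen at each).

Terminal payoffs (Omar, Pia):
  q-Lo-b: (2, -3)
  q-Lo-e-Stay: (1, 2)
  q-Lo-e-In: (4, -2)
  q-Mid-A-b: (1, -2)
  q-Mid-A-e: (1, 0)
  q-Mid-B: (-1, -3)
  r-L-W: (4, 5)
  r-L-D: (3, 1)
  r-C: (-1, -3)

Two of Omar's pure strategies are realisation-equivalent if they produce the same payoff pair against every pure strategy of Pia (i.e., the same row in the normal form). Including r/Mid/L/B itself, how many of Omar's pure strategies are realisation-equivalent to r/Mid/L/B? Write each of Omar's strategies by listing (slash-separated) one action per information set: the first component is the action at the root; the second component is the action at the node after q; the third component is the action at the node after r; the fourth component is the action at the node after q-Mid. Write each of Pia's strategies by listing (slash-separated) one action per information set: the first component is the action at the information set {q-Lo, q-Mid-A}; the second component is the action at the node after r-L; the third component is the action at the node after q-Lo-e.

4

Row for r/Mid/L/B (columns b/W/Stay, b/W/In, b/D/Stay, b/D/In, e/W/Stay, e/W/In, e/D/Stay, e/D/In): (4,5) (4,5) (3,1) (3,1) (4,5) (4,5) (3,1) (3,1).
Under r/Mid/L/B, Omar's choice at the node after q and at the node after q-Mid can never be reached regardless of what Pia does, so varying those choices leaves every outcome unchanged.
Holding the reachable choices fixed and varying the unreachable ones freely already gives 2 × 2 = 4 equivalent strategies.
No other strategy reproduces this row, so those 4 are the full class: r/Lo/L/A, r/Lo/L/B, r/Mid/L/A, r/Mid/L/B.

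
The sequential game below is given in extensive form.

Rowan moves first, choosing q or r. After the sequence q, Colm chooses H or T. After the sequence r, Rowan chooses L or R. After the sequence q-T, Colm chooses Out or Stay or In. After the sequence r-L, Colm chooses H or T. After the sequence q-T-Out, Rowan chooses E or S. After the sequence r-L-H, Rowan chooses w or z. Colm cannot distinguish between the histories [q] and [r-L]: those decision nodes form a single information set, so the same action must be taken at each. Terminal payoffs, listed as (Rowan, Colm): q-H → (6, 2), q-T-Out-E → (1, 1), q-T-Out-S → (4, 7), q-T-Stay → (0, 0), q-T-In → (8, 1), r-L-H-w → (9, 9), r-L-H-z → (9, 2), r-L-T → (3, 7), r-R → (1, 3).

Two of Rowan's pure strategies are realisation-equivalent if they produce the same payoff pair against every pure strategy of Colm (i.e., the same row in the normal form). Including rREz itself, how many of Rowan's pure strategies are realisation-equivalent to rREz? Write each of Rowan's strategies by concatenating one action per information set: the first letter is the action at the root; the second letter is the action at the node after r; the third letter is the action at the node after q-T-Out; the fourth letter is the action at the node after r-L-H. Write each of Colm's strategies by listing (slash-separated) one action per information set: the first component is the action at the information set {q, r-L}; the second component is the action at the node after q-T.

Row for rREz (columns H/Out, H/Stay, H/In, T/Out, T/Stay, T/In): (1,3) (1,3) (1,3) (1,3) (1,3) (1,3).
Under rREz, Rowan's choice at the node after q-T-Out and at the node after r-L-H can never be reached regardless of what Colm does, so varying those choices leaves every outcome unchanged.
Holding the reachable choices fixed and varying the unreachable ones freely already gives 2 × 2 = 4 equivalent strategies.
No other strategy reproduces this row, so those 4 are the full class: rREw, rREz, rRSw, rRSz.

4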